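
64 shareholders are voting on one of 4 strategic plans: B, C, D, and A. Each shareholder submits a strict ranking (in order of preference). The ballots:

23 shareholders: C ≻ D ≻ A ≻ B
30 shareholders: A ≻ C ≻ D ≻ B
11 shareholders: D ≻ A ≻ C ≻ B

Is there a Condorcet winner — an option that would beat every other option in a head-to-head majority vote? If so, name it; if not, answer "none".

Checking pairwise contests:
C beats B 64–0.
A beats C 41–23.
C beats D 53–11.
D beats A 34–30.
Every option loses at least one head-to-head, so there is no Condorcet winner.

none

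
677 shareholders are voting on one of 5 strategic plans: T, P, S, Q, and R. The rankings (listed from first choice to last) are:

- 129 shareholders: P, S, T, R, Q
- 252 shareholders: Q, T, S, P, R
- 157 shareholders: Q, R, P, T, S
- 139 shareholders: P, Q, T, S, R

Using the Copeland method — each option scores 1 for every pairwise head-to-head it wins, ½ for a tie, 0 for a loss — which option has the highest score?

T: beats S and R; loses to P and Q → score 2.
P: beats T, S, and R; loses to Q → score 3.
S: beats R; loses to T, P, and Q → score 1.
Q: beats T, P, S, and R → score 4.
R: loses to T, P, S, and Q → score 0.
Q has the best pairwise record.

Q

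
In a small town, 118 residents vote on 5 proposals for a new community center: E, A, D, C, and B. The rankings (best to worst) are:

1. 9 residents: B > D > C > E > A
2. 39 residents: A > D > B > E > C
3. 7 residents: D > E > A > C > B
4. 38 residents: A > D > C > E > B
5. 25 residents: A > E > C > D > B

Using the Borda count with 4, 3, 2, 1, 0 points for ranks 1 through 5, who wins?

A

E: 9·1 + 39·1 + 7·3 + 38·1 + 25·3 = 182
A: 9·0 + 39·4 + 7·2 + 38·4 + 25·4 = 422
D: 9·3 + 39·3 + 7·4 + 38·3 + 25·1 = 311
C: 9·2 + 39·0 + 7·1 + 38·2 + 25·2 = 151
B: 9·4 + 39·2 + 7·0 + 38·0 + 25·0 = 114
A has the highest Borda score (422).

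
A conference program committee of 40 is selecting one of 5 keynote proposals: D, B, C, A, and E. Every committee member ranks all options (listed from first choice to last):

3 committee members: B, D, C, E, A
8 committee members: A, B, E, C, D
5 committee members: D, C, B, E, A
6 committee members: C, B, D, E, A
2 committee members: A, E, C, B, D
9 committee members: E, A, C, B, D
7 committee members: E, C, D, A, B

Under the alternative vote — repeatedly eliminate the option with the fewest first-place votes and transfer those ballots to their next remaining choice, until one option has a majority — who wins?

E

Round 1: D 5, B 3, C 6, A 10, E 16. Eliminate B.
Round 2: D 8, C 6, A 10, E 16. Eliminate C.
Round 3: D 14, A 10, E 16. Eliminate A.
Round 4: D 14, E 26. E has a majority.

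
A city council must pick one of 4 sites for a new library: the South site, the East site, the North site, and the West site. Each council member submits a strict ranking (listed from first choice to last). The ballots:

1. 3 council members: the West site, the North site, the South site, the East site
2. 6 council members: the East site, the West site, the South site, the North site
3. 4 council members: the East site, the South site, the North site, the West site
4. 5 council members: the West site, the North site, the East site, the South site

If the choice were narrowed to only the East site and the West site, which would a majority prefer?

the East site

Voters preferring the East site to the West site: 10; preferring the West site to the East site: 8.
the East site wins the head-to-head.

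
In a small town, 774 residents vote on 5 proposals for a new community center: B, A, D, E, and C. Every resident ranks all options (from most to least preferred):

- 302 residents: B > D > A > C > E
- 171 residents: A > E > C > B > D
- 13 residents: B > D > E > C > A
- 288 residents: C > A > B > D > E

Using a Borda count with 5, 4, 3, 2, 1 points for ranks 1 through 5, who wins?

B: 302·5 + 171·2 + 13·5 + 288·3 = 2781
A: 302·3 + 171·5 + 13·1 + 288·4 = 2926
D: 302·4 + 171·1 + 13·4 + 288·2 = 2007
E: 302·1 + 171·4 + 13·3 + 288·1 = 1313
C: 302·2 + 171·3 + 13·2 + 288·5 = 2583
A has the highest Borda score (2926).

A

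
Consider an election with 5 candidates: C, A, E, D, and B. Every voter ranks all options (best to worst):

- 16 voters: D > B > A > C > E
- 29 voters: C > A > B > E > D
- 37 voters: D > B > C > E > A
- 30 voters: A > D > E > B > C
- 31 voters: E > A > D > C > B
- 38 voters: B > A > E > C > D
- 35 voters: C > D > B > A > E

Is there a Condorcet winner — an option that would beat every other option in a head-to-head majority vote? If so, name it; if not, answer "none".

none

Checking pairwise contests:
A beats C 115–101.
B beats A 126–90.
C beats E 117–99.
A beats D 128–88.
D beats B 149–67.
Every option loses at least one head-to-head, so there is no Condorcet winner.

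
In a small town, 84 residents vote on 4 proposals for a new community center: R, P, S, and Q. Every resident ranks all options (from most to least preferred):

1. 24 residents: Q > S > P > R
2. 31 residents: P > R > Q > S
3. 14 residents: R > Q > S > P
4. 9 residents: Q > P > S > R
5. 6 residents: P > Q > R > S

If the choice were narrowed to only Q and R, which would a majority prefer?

Voters preferring Q to R: 39; preferring R to Q: 45.
R wins the head-to-head.

R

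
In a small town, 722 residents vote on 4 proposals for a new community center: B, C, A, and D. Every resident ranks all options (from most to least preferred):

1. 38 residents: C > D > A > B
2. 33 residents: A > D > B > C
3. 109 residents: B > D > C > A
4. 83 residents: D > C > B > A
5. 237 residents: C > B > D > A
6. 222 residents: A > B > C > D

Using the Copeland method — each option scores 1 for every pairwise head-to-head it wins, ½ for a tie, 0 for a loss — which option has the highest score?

B

B: beats C, A, and D → score 3.
C: beats A and D; loses to B → score 2.
A: loses to B, C, and D → score 0.
D: beats A; loses to B and C → score 1.
B has the best pairwise record.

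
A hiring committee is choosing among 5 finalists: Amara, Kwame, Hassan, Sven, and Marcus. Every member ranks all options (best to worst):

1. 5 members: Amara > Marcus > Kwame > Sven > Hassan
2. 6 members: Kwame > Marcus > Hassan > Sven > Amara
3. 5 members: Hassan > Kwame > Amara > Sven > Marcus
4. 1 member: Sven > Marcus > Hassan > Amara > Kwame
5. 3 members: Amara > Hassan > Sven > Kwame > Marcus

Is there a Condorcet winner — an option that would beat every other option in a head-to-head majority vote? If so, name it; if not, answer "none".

Kwame

Kwame vs Amara: 11–9 for Kwame.
Kwame vs Hassan: 11–9 for Kwame.
Kwame vs Sven: 16–4 for Kwame.
Kwame vs Marcus: 14–6 for Kwame.
Kwame beats every other option head-to-head.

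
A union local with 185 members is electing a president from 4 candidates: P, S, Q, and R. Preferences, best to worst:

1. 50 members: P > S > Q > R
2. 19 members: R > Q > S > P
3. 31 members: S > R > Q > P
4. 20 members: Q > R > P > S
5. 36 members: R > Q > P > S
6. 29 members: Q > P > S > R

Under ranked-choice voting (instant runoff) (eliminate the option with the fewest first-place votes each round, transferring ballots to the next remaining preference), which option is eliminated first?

Round 1: P 50, S 31, Q 49, R 55. Eliminate S.

S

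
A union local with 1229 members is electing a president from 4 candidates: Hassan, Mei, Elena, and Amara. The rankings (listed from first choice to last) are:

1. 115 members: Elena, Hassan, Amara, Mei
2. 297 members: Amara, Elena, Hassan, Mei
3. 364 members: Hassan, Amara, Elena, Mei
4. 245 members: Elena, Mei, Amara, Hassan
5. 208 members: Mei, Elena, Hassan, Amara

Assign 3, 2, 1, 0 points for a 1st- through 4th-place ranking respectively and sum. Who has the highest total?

Elena

Hassan: 115·2 + 297·1 + 364·3 + 245·0 + 208·1 = 1827
Mei: 115·0 + 297·0 + 364·0 + 245·2 + 208·3 = 1114
Elena: 115·3 + 297·2 + 364·1 + 245·3 + 208·2 = 2454
Amara: 115·1 + 297·3 + 364·2 + 245·1 + 208·0 = 1979
Elena has the highest Borda score (2454).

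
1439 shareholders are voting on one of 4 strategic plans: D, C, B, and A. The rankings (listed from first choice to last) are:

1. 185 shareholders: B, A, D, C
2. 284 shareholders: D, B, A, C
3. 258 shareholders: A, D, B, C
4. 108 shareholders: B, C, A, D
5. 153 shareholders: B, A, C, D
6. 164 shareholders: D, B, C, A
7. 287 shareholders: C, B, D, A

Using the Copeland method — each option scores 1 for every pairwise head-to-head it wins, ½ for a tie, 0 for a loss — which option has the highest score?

B

D: beats C and A; loses to B → score 2.
C: loses to D, B, and A → score 0.
B: beats D, C, and A → score 3.
A: beats C; loses to D and B → score 1.
B has the best pairwise record.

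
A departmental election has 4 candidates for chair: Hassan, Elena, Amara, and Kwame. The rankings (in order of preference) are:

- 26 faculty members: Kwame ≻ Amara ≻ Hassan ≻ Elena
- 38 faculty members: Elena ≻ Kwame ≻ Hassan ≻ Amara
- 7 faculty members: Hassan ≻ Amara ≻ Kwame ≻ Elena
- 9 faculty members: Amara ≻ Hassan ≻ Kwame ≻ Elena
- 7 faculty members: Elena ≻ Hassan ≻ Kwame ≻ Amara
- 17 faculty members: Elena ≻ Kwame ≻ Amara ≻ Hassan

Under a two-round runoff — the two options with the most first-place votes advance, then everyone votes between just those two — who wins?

Round 1 first-place votes: Hassan 7, Elena 62, Amara 9, Kwame 26.
Elena and Kwame advance.
Runoff: Elena is preferred to Kwame by 62 voters; Kwame by 42.
Elena wins the runoff.

Elena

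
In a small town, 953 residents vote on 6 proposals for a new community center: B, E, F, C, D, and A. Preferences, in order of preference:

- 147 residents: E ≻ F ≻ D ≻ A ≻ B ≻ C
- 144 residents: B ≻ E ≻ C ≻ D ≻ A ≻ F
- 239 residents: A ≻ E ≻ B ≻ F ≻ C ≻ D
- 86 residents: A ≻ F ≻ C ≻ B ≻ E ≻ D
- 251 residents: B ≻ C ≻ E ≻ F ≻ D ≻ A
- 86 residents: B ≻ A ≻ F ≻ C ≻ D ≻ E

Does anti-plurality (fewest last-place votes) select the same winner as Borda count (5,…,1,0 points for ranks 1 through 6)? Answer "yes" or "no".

Anti-plurality — last-place votes: B 0, E 86, F 144, C 147, D 325, A 251. Winner: B.
Borda — scores: B 3441, E 3106, F 2170, C 2105, D 1066, A 2407. Winner: B.
The two methods agree.

yes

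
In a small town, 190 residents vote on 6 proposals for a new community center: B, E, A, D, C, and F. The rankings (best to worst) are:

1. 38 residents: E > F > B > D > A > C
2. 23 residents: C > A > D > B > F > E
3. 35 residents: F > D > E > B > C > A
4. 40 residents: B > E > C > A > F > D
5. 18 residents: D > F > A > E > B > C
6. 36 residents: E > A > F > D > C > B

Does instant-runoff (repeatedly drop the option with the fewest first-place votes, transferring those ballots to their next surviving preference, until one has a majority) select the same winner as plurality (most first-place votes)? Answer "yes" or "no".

Instant-runoff — R1 B 40, E 74, A 0, D 18, C 23, F 35 (A out); R2 B 40, E 74, D 18, C 23, F 35 (D out); R3 B 40, E 74, C 23, F 53 (C out); R4 B 63, E 74, F 53 (F out); R5 B 63, E 127 (E winner). Winner: E.
Plurality — first-place votes: B 40, E 74, A 0, D 18, C 23, F 35. Winner: E.
The two methods agree.

yes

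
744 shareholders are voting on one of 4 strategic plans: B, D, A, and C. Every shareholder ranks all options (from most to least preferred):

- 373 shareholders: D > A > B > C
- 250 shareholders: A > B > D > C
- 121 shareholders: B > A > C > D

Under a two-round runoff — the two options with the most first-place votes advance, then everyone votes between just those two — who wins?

Round 1 first-place votes: B 121, D 373, A 250, C 0.
D and A advance.
Runoff: D is preferred to A by 373 voters; A by 371.
D wins the runoff.

D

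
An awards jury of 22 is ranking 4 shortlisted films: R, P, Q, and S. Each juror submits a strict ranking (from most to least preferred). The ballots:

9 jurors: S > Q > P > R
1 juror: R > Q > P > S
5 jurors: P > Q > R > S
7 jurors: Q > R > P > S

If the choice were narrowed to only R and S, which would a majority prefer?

R

Voters preferring R to S: 13; preferring S to R: 9.
R wins the head-to-head.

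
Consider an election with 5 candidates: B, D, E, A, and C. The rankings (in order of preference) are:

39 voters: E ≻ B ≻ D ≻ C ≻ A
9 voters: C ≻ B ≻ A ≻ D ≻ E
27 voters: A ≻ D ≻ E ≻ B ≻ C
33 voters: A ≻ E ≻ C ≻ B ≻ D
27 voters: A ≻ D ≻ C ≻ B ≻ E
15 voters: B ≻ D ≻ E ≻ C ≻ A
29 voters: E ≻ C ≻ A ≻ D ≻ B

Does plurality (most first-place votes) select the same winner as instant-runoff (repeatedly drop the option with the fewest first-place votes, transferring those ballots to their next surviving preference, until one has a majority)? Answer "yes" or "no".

Plurality — first-place votes: B 15, D 0, E 68, A 87, C 9. Winner: A.
Instant-runoff — R1 B 15, D 0, E 68, A 87, C 9 (D out); R2 B 15, E 68, A 87, C 9 (C out); R3 B 24, E 68, A 87 (B out); R4 E 83, A 96 (A winner). Winner: A.
The two methods agree.

yes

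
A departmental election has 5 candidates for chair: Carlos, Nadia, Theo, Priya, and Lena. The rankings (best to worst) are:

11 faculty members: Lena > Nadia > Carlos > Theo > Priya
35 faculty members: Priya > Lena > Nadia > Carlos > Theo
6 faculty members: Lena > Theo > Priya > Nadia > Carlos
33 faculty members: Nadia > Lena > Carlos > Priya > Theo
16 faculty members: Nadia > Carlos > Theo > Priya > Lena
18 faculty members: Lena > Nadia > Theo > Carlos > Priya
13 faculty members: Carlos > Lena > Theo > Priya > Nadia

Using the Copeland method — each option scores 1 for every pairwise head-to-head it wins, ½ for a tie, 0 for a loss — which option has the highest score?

Lena

Carlos: beats Theo and Priya; loses to Nadia and Lena → score 2.
Nadia: beats Carlos, Theo, and Priya; loses to Lena → score 3.
Theo: loses to Carlos, Nadia, Priya, and Lena → score 0.
Priya: beats Theo; loses to Carlos, Nadia, and Lena → score 1.
Lena: beats Carlos, Nadia, Theo, and Priya → score 4.
Lena has the best pairwise record.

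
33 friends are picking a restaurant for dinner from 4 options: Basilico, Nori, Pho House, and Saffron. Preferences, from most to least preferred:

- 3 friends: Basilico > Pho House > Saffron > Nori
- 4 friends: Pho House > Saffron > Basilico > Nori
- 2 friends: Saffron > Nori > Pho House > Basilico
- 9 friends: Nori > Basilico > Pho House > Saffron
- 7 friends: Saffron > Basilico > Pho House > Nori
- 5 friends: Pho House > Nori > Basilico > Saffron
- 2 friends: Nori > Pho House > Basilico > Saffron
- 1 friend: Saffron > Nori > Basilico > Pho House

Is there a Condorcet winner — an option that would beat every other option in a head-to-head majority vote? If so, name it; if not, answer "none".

none

Checking pairwise contests:
Nori beats Basilico 19–14.
Pho House beats Nori 19–14.
Basilico beats Pho House 20–13.
Basilico beats Saffron 19–14.
Every option loses at least one head-to-head, so there is no Condorcet winner.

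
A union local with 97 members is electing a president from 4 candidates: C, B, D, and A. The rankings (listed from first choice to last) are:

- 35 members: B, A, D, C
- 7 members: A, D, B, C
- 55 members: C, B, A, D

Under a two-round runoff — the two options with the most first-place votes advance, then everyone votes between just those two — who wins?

Round 1 first-place votes: C 55, B 35, D 0, A 7.
C and B advance.
Runoff: C is preferred to B by 55 voters; B by 42.
C wins the runoff.

C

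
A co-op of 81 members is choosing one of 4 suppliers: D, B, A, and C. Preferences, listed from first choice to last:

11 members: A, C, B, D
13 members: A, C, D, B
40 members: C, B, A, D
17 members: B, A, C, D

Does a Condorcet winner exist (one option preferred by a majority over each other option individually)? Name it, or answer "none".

none

Checking pairwise contests:
B beats D 68–13.
C beats B 64–17.
B beats A 57–24.
A beats C 41–40.
Every option loses at least one head-to-head, so there is no Condorcet winner.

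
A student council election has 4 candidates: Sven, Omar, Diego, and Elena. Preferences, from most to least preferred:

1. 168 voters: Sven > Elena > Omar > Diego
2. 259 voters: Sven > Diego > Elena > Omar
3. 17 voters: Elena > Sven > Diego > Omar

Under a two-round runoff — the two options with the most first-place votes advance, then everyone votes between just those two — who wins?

Round 1 first-place votes: Sven 427, Omar 0, Diego 0, Elena 17.
Sven and Elena advance.
Runoff: Sven is preferred to Elena by 427 voters; Elena by 17.
Sven wins the runoff.

Sven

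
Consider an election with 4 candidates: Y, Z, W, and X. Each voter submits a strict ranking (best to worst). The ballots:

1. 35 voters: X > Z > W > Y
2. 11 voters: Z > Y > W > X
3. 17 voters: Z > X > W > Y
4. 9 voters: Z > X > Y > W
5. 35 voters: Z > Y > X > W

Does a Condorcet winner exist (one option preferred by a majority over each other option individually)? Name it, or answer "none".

Z vs Y: 107–0 for Z.
Z vs W: 107–0 for Z.
Z vs X: 72–35 for Z.
Z beats every other option head-to-head.

Z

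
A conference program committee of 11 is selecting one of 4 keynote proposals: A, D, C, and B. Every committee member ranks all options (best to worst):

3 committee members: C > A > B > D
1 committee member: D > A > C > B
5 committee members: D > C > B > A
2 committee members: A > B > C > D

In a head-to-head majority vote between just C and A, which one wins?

C

Voters preferring C to A: 8; preferring A to C: 3.
C wins the head-to-head.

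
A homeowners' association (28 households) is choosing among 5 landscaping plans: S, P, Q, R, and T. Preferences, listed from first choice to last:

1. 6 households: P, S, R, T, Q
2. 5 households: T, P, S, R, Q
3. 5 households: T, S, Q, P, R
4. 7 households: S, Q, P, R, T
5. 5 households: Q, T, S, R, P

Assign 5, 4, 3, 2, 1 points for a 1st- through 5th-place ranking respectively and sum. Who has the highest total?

S: 6·4 + 5·3 + 5·4 + 7·5 + 5·3 = 109
P: 6·5 + 5·4 + 5·2 + 7·3 + 5·1 = 86
Q: 6·1 + 5·1 + 5·3 + 7·4 + 5·5 = 79
R: 6·3 + 5·2 + 5·1 + 7·2 + 5·2 = 57
T: 6·2 + 5·5 + 5·5 + 7·1 + 5·4 = 89
S has the highest Borda score (109).

S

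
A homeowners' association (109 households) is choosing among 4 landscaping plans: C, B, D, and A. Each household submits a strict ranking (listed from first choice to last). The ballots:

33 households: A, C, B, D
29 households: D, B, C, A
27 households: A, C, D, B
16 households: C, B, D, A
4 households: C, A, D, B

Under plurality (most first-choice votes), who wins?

A

First-place votes: C 20, B 0, D 29, A 60.
A has the most first-place votes.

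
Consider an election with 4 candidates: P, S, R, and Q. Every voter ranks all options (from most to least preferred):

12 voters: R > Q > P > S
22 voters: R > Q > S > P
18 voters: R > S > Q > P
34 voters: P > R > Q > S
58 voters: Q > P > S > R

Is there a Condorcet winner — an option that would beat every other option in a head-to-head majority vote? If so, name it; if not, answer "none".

none

Checking pairwise contests:
Q beats P 110–34.
P beats S 104–40.
P beats R 92–52.
R beats Q 86–58.
Every option loses at least one head-to-head, so there is no Condorcet winner.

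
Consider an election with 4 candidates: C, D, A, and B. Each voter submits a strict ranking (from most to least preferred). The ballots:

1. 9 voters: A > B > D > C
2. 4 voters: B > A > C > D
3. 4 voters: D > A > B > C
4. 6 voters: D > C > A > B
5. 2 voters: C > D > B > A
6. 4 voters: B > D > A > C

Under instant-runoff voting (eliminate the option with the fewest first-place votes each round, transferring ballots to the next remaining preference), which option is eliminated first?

Round 1: C 2, D 10, A 9, B 8. Eliminate C.

C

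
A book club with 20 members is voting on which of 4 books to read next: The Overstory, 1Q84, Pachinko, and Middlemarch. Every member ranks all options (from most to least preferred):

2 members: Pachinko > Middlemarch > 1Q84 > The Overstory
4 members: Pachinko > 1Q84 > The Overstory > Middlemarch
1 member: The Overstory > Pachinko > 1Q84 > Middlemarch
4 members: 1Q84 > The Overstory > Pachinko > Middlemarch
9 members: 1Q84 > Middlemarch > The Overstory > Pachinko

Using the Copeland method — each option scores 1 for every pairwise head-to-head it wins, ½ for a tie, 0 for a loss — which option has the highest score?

The Overstory: beats Pachinko; loses to 1Q84 and Middlemarch → score 1.
1Q84: beats The Overstory, Pachinko, and Middlemarch → score 3.
Pachinko: beats Middlemarch; loses to The Overstory and 1Q84 → score 1.
Middlemarch: beats The Overstory; loses to 1Q84 and Pachinko → score 1.
1Q84 has the best pairwise record.

1Q84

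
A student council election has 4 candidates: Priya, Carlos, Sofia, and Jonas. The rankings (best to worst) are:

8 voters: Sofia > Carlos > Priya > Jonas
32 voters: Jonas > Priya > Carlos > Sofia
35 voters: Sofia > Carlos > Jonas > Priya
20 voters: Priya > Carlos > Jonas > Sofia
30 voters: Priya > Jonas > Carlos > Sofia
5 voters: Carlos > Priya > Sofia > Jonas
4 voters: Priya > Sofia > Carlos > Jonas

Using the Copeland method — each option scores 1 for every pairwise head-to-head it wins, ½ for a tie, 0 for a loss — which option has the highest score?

Priya: beats Carlos and Sofia; ties Jonas → score 2.5.
Carlos: beats Sofia and Jonas; loses to Priya → score 2.
Sofia: loses to Priya, Carlos, and Jonas → score 0.
Jonas: beats Sofia; ties Priya; loses to Carlos → score 1.5.
Priya has the best pairwise record.

Priya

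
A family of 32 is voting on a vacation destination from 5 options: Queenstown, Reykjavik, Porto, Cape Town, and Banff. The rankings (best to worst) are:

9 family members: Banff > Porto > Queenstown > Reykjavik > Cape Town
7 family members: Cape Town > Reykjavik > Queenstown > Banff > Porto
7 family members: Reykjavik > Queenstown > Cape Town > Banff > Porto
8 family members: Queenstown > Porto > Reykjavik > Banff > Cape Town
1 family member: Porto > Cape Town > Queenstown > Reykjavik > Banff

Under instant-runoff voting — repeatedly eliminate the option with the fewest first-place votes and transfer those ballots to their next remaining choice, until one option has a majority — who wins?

Queenstown

Round 1: Queenstown 8, Reykjavik 7, Porto 1, Cape Town 7, Banff 9. Eliminate Porto.
Round 2: Queenstown 8, Reykjavik 7, Cape Town 8, Banff 9. Eliminate Reykjavik.
Round 3: Queenstown 15, Cape Town 8, Banff 9. Eliminate Cape Town.
Round 4: Queenstown 23, Banff 9. Queenstown has a majority.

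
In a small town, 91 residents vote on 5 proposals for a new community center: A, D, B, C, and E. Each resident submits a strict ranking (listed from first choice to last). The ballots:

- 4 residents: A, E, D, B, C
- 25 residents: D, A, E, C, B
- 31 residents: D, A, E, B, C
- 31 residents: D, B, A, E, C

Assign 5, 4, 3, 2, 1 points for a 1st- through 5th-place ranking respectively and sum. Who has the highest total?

D

A: 4·5 + 25·4 + 31·4 + 31·3 = 337
D: 4·3 + 25·5 + 31·5 + 31·5 = 447
B: 4·2 + 25·1 + 31·2 + 31·4 = 219
C: 4·1 + 25·2 + 31·1 + 31·1 = 116
E: 4·4 + 25·3 + 31·3 + 31·2 = 246
D has the highest Borda score (447).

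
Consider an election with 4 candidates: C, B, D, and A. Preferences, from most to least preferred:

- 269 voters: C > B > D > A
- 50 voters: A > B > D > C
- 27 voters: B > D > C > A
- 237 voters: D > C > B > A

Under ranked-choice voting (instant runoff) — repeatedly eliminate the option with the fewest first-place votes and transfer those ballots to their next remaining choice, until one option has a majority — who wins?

Round 1: C 269, B 27, D 237, A 50. Eliminate B.
Round 2: C 269, D 264, A 50. Eliminate A.
Round 3: C 269, D 314. D has a majority.

D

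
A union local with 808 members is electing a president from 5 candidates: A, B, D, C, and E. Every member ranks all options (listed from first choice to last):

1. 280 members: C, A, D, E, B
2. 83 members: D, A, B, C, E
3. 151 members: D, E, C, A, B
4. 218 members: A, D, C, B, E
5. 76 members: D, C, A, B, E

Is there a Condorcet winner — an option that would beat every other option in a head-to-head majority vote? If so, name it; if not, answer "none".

none

Checking pairwise contests:
C beats A 507–301.
A beats B 808–0.
A beats D 498–310.
D beats C 528–280.
A beats E 657–151.
Every option loses at least one head-to-head, so there is no Condorcet winner.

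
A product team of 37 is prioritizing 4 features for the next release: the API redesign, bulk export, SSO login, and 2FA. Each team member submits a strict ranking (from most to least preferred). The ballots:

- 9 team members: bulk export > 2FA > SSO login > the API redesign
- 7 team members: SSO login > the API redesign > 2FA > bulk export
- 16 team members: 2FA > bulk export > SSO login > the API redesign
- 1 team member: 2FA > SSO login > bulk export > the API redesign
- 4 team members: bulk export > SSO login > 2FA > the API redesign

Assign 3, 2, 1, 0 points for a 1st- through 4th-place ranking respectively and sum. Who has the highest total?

2FA

the API redesign: 9·0 + 7·2 + 16·0 + 1·0 + 4·0 = 14
bulk export: 9·3 + 7·0 + 16·2 + 1·1 + 4·3 = 72
SSO login: 9·1 + 7·3 + 16·1 + 1·2 + 4·2 = 56
2FA: 9·2 + 7·1 + 16·3 + 1·3 + 4·1 = 80
2FA has the highest Borda score (80).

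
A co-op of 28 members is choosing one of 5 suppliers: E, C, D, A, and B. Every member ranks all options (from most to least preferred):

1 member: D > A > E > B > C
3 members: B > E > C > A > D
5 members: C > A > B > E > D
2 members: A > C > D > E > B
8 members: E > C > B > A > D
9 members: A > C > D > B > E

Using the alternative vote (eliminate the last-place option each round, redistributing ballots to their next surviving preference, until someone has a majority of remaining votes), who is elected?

Round 1: E 8, C 5, D 1, A 11, B 3. Eliminate D.
Round 2: E 8, C 5, A 12, B 3. Eliminate B.
Round 3: E 11, C 5, A 12. Eliminate C.
Round 4: E 11, A 17. A has a majority.

A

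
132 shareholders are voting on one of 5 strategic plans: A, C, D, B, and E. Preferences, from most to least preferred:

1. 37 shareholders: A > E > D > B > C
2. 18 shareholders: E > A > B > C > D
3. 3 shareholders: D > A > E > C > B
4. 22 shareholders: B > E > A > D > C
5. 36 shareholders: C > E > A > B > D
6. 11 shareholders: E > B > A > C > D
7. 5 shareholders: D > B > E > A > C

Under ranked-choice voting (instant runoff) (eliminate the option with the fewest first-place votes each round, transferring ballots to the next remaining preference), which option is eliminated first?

D

Round 1: A 37, C 36, D 8, B 22, E 29. Eliminate D.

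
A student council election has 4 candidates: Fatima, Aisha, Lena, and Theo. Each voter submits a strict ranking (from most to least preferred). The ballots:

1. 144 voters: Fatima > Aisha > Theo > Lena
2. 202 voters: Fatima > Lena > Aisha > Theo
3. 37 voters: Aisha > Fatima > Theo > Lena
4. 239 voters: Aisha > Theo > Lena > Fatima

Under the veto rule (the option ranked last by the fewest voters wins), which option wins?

Aisha

Last-place votes: Fatima 239, Aisha 0, Lena 181, Theo 202.
Aisha is ranked last by the fewest voters, so Aisha wins.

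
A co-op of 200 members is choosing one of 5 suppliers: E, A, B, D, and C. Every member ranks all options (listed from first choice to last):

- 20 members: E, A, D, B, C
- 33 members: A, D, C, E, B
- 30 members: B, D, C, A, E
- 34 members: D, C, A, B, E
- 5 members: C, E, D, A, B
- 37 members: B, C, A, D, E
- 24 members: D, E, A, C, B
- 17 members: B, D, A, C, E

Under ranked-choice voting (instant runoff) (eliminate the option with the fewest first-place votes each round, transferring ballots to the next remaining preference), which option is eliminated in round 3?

A

Round 1: E 20, A 33, B 84, D 58, C 5. Eliminate C.
Round 2: E 25, A 33, B 84, D 58. Eliminate E.
Round 3: A 53, B 84, D 63. Eliminate A.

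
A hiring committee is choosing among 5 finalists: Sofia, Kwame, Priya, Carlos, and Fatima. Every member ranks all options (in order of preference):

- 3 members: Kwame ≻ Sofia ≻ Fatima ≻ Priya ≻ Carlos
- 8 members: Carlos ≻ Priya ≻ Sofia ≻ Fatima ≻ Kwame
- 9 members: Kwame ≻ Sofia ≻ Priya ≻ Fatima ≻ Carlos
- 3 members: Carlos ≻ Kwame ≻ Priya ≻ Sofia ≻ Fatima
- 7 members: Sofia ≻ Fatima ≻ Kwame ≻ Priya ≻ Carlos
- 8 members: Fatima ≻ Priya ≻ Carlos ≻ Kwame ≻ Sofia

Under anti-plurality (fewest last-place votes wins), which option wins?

Last-place votes: Sofia 8, Kwame 8, Priya 0, Carlos 19, Fatima 3.
Priya is ranked last by the fewest voters, so Priya wins.

Priya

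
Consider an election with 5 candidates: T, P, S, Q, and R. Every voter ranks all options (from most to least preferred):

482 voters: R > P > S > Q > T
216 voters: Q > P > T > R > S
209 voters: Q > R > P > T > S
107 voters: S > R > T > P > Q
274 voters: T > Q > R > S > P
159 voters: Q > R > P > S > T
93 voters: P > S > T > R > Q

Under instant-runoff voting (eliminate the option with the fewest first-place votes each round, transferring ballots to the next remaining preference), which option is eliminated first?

Round 1: T 274, P 93, S 107, Q 584, R 482. Eliminate P.

P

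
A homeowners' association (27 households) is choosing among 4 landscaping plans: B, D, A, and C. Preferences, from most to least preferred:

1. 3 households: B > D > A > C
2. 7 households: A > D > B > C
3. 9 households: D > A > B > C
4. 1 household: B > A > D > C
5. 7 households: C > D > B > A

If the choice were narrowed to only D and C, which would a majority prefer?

D

Voters preferring D to C: 20; preferring C to D: 7.
D wins the head-to-head.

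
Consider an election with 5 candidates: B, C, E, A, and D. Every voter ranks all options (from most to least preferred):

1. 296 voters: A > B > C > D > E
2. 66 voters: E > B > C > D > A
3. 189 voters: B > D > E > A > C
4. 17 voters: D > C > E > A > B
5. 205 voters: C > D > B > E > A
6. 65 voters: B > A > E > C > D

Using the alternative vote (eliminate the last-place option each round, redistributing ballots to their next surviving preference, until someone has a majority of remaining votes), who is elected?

B

Round 1: B 254, C 205, E 66, A 296, D 17. Eliminate D.
Round 2: B 254, C 222, E 66, A 296. Eliminate E.
Round 3: B 320, C 222, A 296. Eliminate C.
Round 4: B 525, A 313. B has a majority.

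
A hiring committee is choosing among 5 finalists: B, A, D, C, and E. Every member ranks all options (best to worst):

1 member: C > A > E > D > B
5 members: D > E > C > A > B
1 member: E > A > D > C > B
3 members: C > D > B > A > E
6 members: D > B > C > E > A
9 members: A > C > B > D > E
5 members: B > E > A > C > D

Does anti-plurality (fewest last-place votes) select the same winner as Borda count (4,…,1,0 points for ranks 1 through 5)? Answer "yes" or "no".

Anti-plurality — last-place votes: B 7, A 6, D 5, C 0, E 12. Winner: C.
Borda — scores: B 62, A 60, D 65, C 71, E 42. Winner: C.
The two methods agree.

yes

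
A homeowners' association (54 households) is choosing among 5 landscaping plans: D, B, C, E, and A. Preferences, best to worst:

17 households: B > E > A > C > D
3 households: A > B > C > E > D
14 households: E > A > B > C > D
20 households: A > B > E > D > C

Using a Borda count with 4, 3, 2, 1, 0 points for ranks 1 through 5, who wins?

A

D: 17·0 + 3·0 + 14·0 + 20·1 = 20
B: 17·4 + 3·3 + 14·2 + 20·3 = 165
C: 17·1 + 3·2 + 14·1 + 20·0 = 37
E: 17·3 + 3·1 + 14·4 + 20·2 = 150
A: 17·2 + 3·4 + 14·3 + 20·4 = 168
A has the highest Borda score (168).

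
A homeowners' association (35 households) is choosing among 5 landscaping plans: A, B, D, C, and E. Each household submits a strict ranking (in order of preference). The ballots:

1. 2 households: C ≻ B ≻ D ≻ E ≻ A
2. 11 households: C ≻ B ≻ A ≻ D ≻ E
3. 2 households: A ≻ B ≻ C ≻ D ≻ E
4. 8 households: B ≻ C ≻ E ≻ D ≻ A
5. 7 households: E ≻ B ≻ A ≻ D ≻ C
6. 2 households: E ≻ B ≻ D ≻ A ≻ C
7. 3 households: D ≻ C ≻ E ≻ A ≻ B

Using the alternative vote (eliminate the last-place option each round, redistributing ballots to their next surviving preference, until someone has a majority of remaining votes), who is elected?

Round 1: A 2, B 8, D 3, C 13, E 9. Eliminate A.
Round 2: B 10, D 3, C 13, E 9. Eliminate D.
Round 3: B 10, C 16, E 9. Eliminate E.
Round 4: B 19, C 16. B has a majority.

B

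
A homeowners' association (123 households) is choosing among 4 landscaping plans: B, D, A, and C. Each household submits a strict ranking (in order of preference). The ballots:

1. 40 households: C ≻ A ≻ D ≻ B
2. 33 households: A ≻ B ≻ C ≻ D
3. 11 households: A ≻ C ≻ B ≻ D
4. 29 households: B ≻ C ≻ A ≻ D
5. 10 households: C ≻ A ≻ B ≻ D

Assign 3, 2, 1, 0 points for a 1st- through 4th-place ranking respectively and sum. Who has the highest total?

B: 40·0 + 33·2 + 11·1 + 29·3 + 10·1 = 174
D: 40·1 + 33·0 + 11·0 + 29·0 + 10·0 = 40
A: 40·2 + 33·3 + 11·3 + 29·1 + 10·2 = 261
C: 40·3 + 33·1 + 11·2 + 29·2 + 10·3 = 263
C has the highest Borda score (263).

C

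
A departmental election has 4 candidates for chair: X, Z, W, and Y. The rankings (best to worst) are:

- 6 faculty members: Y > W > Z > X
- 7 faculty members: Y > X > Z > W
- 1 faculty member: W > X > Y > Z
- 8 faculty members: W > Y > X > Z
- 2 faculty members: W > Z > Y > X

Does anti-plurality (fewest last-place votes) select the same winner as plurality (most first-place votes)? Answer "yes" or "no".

Anti-plurality — last-place votes: X 8, Z 9, W 7, Y 0. Winner: Y.
Plurality — first-place votes: X 0, Z 0, W 11, Y 13. Winner: Y.
The two methods agree.

yes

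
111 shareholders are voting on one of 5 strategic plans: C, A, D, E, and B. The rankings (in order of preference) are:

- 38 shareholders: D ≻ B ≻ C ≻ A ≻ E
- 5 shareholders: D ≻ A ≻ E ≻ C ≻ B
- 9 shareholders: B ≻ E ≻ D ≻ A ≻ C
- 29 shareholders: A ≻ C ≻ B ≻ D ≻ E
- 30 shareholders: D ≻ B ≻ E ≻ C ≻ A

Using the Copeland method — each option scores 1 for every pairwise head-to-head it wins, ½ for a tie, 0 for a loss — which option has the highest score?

C: beats A and E; loses to D and B → score 2.
A: beats E; loses to C, D, and B → score 1.
D: beats C, A, E, and B → score 4.
E: loses to C, A, D, and B → score 0.
B: beats C, A, and E; loses to D → score 3.
D has the best pairwise record.

D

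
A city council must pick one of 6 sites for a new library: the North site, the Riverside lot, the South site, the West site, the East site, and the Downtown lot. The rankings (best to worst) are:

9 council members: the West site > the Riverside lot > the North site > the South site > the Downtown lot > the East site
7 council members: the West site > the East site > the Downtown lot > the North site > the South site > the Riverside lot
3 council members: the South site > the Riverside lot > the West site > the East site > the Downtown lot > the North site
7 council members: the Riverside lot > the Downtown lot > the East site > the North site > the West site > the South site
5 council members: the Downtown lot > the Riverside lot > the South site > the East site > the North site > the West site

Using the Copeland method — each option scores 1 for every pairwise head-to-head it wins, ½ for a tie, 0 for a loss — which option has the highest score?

the North site: beats the South site; loses to the Riverside lot, the West site, the East site, and the Downtown lot → score 1.
the Riverside lot: beats the North site, the South site, the East site, and the Downtown lot; loses to the West site → score 4.
the South site: beats the East site; loses to the North site, the Riverside lot, the West site, and the Downtown lot → score 1.
the West site: beats the North site, the Riverside lot, the South site, the East site, and the Downtown lot → score 5.
the East site: beats the North site; loses to the Riverside lot, the South site, the West site, and the Downtown lot → score 1.
the Downtown lot: beats the North site, the South site, and the East site; loses to the Riverside lot and the West site → score 3.
the West site has the best pairwise record.

the West site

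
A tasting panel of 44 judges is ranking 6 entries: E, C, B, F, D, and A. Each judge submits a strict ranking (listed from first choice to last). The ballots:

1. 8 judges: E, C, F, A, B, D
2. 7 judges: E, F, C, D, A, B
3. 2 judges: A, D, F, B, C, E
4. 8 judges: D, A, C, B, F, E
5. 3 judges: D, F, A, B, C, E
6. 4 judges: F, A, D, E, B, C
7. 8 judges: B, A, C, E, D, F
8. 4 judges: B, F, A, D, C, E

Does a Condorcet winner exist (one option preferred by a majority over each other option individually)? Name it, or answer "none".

Checking pairwise contests:
C beats E 25–19.
A beats C 29–15.
C beats B 23–21.
E beats F 23–21.
E beats D 23–21.
F beats A 26–18.
Every option loses at least one head-to-head, so there is no Condorcet winner.

none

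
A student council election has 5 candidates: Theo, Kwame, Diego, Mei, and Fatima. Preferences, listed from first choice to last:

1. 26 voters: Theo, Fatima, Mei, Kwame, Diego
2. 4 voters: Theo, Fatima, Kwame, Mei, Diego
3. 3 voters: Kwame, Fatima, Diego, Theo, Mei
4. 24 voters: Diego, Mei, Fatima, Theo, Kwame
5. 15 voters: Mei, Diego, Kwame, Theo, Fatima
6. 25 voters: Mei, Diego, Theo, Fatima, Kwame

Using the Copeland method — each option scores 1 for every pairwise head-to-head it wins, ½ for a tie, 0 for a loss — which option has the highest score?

Mei

Theo: beats Kwame and Fatima; loses to Diego and Mei → score 2.
Kwame: loses to Theo, Diego, Mei, and Fatima → score 0.
Diego: beats Theo, Kwame, and Fatima; loses to Mei → score 3.
Mei: beats Theo, Kwame, Diego, and Fatima → score 4.
Fatima: beats Kwame; loses to Theo, Diego, and Mei → score 1.
Mei has the best pairwise record.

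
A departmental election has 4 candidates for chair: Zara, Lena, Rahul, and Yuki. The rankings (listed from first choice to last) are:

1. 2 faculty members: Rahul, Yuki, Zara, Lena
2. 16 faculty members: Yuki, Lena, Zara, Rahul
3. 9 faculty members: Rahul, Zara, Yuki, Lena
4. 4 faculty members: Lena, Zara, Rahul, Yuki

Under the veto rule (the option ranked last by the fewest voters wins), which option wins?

Zara

Last-place votes: Zara 0, Lena 11, Rahul 16, Yuki 4.
Zara is ranked last by the fewest voters, so Zara wins.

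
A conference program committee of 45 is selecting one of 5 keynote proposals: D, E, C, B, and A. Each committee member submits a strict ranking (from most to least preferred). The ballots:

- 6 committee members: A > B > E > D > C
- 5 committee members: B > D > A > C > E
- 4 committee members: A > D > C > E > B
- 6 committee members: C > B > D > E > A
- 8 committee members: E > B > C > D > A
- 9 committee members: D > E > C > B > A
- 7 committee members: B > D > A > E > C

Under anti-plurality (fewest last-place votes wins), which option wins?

D

Last-place votes: D 0, E 5, C 13, B 4, A 23.
D is ranked last by the fewest voters, so D wins.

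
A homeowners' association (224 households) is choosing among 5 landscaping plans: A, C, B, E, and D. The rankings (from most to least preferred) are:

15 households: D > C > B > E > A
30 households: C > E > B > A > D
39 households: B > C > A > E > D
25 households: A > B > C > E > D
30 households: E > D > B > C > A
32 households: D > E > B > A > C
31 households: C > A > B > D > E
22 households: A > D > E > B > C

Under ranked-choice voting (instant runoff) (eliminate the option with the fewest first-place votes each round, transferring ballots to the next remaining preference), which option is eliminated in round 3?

A

Round 1: A 47, C 61, B 39, E 30, D 47. Eliminate E.
Round 2: A 47, C 61, B 39, D 77. Eliminate B.
Round 3: A 47, C 100, D 77. Eliminate A.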